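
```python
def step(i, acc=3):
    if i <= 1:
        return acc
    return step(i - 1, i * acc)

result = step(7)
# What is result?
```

Accumulator trace (n, acc): (7, 3) -> (6, 21) -> (5, 126) -> (4, 630) -> (3, 2520) -> (2, 7560) -> (1, 15120) -> return 15120

Answer: 15120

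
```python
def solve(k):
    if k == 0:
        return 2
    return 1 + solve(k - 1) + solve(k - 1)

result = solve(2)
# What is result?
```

solve(k) = 1 + 2·solve(k-1), solve(0)=2. Closed form: (2+1)·2^2 - 1 = 11.

Answer: 11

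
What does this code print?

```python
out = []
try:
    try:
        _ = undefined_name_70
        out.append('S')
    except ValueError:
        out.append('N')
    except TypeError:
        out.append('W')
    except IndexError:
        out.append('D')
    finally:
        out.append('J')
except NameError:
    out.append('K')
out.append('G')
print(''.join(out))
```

Execution trace: 'J' (finally) → 'K' (outer except NameError) → 'G' (after the try/except). Output: JKG

Answer: JKG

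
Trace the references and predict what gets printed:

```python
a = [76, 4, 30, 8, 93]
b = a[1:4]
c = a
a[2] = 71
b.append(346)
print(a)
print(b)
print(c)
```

Key concept: slice vs alias.
Step by step:
`a = [76, 4, 30, 8, 93]` → a = [76, 4, 30, 8, 93]
`b = a[1:4]` → b = [4, 30, 8]
`c = a` → c = [76, 4, 30, 8, 93] (same object as a)
`a[2] = 71` → a = [76, 4, 71, 8, 93] (same object as c); c = [76, 4, 71, 8, 93] (same object as a)
`b.append(346)` → b = [4, 30, 8, 346]
`print(a)` → prints [76, 4, 71, 8, 93]
`print(b)` → prints [4, 30, 8, 346]
`print(c)` → prints [76, 4, 71, 8, 93]

Answer:
[76, 4, 71, 8, 93]
[4, 30, 8, 346]
[76, 4, 71, 8, 93]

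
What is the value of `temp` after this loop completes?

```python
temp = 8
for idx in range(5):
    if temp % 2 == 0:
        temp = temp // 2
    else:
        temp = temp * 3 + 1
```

Collatz-style transformation from 8
`temp` takes the values: 8 → 4 → 2 → 1 → 4 → 2

Answer: 2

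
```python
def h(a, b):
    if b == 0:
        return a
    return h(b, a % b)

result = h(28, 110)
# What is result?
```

h(28, 110) -> h(110, 28) -> h(28, 26) -> h(26, 2) -> h(2, 0) -> 2

Answer: 2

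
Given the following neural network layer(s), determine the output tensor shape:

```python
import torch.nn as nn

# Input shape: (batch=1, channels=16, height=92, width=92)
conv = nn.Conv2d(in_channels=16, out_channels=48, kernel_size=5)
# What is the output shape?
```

Input: (1, 16, 92, 92) -> Output: (1, 48, 88, 88)

Answer: (1, 48, 88, 88)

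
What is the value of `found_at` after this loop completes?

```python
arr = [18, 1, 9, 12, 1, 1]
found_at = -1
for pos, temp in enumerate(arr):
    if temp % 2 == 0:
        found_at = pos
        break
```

First even number index in [18, 1, 9, 12, 1, 1]
`found_at` takes the values: -1 → 0

Answer: 0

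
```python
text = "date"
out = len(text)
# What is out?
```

Trace:
`text = "date"` → text = 'date'
`out = len(text)` → out = 4
So out = 4

Answer: 4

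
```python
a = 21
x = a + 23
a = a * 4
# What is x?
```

Trace:
`a = 21` → a = 21
`x = a + 23` → x = 44
`a = a * 4` → a = 84
So x = 44

Answer: 44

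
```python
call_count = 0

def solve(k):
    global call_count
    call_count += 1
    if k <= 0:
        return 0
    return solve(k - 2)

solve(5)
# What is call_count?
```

Linear recursion stepping by 2: 4 calls from k=5 down to ≤0.

Answer: 4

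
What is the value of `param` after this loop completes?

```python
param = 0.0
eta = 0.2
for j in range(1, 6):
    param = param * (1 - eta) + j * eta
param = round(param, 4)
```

Moving average with lr=0.2
`param` takes the values: 0.0 → 0.2 → 0.56 → 1.048 → 1.6384 → 2.31072 → 2.3107

Answer: 2.3107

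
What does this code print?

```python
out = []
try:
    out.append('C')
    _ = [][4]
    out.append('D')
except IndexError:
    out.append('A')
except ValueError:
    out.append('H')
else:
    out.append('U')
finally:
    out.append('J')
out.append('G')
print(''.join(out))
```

Execution trace: 'C' (try body) → 'A' (except IndexError) → 'J' (finally) → 'G' (after the try/except). Output: CAJG

Answer: CAJG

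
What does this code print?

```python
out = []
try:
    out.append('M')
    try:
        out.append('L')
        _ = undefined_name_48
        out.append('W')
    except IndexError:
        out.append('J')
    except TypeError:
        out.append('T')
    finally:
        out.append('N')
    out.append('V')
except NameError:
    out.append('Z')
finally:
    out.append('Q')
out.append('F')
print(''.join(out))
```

Execution trace: 'M' (try body) → 'L' (inner try body) → 'N' (inner finally) → 'Z' (except NameError) → 'Q' (finally) → 'F' (after the try/except). Output: MLNZQF

Answer: MLNZQF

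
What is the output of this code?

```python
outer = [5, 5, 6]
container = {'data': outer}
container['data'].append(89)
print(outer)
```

Key concept: dict holds reference to list.
Step by step:
`outer = [5, 5, 6]` → outer = [5, 5, 6]
`container = {'data': outer}` → container = {'data': [5, 5, 6]}
`container['data'].append(89)` → outer = [5, 5, 6, 89]; container = {'data': [5, 5, 6, 89]}
`print(outer)` → prints [5, 5, 6, 89]

Answer: [5, 5, 6, 89]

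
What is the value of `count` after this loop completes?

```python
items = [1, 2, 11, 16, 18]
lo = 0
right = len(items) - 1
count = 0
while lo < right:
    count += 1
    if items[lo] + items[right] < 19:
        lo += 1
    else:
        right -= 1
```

Steps to find pair summing to 19
`count` takes the values: 0 → 1 → 2 → 3 → 4

Answer: 4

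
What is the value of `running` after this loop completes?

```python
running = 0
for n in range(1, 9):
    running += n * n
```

Sum of squares 1² to 8² = 204
`running` takes the values: 0 → 1 → 5 → 14 → 30 → 55 → 91 → 140 → 204

Answer: 204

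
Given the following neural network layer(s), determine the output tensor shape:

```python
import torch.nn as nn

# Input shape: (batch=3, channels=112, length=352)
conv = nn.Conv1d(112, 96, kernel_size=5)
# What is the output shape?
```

Input: (3, 112, 352) -> Output: (3, 96, 348)

Answer: (3, 96, 348)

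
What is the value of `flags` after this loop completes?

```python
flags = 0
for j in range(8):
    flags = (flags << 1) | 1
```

Build 8 consecutive 1-bits: 0b11111111
`flags` takes the values: 0 → 1 → 3 → 7 → 15 → 31 → 63 → 127 → 255

Answer: 255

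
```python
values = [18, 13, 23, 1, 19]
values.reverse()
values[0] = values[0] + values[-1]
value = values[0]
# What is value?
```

Trace:
`values = [18, 13, 23, 1, 19]` → values = [18, 13, 23, 1, 19]
`values.reverse()` → values = [19, 1, 23, 13, 18]
`values[0] = values[0] + values[-1]` → values = [37, 1, 23, 13, 18]
`value = values[0]` → value = 37
So value = 37

Answer: 37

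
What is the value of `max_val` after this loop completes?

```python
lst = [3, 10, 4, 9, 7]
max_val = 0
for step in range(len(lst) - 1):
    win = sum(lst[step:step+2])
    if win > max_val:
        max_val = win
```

Max sum of 2-element window in [3, 10, 4, 9, 7]
`max_val` takes the values: 0 → 13 → 14 → 16

Answer: 16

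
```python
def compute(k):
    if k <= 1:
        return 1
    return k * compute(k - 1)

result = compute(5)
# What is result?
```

compute(5) = 5 * 4 * 3 * 2 * 1 = 120

Answer: 120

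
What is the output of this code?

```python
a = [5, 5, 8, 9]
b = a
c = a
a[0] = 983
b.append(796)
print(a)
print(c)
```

Key concept: multiple aliases.
Step by step:
`a = [5, 5, 8, 9]` → a = [5, 5, 8, 9]
`b = a` → b = [5, 5, 8, 9] (same object as a)
`c = a` → c = [5, 5, 8, 9] (same object as a, b)
`a[0] = 983` → a = [983, 5, 8, 9] (same object as b, c); b = [983, 5, 8, 9] (same object as a, c); c = [983, 5, 8, 9] (same object as a, b)
`b.append(796)` → a = [983, 5, 8, 9, 796] (same object as b, c); b = [983, 5, 8, 9, 796] (same object as a, c); c = [983, 5, 8, 9, 796] (same object as a, b)
`print(a)` → prints [983, 5, 8, 9, 796]
`print(c)` → prints [983, 5, 8, 9, 796]

Answer:
[983, 5, 8, 9, 796]
[983, 5, 8, 9, 796]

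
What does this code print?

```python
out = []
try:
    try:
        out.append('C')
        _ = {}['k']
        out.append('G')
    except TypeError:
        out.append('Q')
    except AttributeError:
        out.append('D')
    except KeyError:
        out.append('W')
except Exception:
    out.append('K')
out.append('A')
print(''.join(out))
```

Execution trace: 'C' (inner try body) → 'W' (inner except KeyError) → 'A' (after the try/except). Output: CWA

Answer: CWA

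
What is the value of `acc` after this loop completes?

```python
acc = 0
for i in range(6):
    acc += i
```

Sum of 0 to 5 = 15
`acc` takes the values: 0 → 1 → 3 → 6 → 10 → 15

Answer: 15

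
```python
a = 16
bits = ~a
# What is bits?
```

Trace:
`a = 16` → a = 16
`bits = ~a` → bits = -17
So bits = -17

Answer: -17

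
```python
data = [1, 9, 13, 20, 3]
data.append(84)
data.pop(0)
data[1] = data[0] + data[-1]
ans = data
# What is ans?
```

Trace:
`data = [1, 9, 13, 20, 3]` → data = [1, 9, 13, 20, 3]
`data.append(84)` → data = [1, 9, 13, 20, 3, 84]
`data.pop(0)` → data = [9, 13, 20, 3, 84]
`data[1] = data[0] + data[-1]` → data = [9, 93, 20, 3, 84]
`ans = data` → ans = [9, 93, 20, 3, 84]
So ans = [9, 93, 20, 3, 84]

Answer: [9, 93, 20, 3, 84]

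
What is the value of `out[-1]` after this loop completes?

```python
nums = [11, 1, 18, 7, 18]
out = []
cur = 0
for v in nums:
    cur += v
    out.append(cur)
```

Cumulative sum ends at 55
`out` takes the values: [] → [11] → [11, 12] → [11, 12, 30] → [11, 12, 30, 37] → [11, 12, 30, 37, 55]
So `out[-1]` = 55

Answer: 55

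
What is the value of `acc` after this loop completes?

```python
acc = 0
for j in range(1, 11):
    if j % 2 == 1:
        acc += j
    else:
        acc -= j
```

Add odd, subtract even
`acc` takes the values: 0 → 1 → -1 → 2 → -2 → 3 → -3 → 4 → -4 → 5 → -5

Answer: -5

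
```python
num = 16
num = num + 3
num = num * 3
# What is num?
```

Trace:
`num = 16` → num = 16
`num = num + 3` → num = 19
`num = num * 3` → num = 57
So num = 57

Answer: 57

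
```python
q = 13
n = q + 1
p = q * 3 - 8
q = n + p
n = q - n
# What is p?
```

Trace:
`q = 13` → q = 13
`n = q + 1` → n = 14
`p = q * 3 - 8` → p = 31
`q = n + p` → q = 45
`n = q - n` → n = 31
So p = 31

Answer: 31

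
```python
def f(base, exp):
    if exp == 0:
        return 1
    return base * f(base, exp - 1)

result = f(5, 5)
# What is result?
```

f(5, 5) = 5 * 5 * 5 * 5 * 5 = 3125

Answer: 3125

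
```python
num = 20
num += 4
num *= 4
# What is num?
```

Trace:
`num = 20` → num = 20
`num += 4` → num = 24
`num *= 4` → num = 96
So num = 96

Answer: 96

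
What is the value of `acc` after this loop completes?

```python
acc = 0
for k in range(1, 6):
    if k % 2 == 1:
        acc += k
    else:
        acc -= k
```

Add odd, subtract even
`acc` takes the values: 0 → 1 → -1 → 2 → -2 → 3

Answer: 3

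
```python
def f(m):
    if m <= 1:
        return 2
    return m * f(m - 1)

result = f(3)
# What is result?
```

f(3) = 3 * 2 * 2 = 12

Answer: 12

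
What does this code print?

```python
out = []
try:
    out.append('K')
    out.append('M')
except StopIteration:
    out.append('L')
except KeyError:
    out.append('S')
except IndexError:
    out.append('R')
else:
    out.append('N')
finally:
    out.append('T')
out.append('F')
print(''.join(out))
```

Execution trace: 'K' (try body) → 'M' (try body, no exception) → 'N' (else) → 'T' (finally) → 'F' (after the try/except). Output: KMNTF

Answer: KMNTF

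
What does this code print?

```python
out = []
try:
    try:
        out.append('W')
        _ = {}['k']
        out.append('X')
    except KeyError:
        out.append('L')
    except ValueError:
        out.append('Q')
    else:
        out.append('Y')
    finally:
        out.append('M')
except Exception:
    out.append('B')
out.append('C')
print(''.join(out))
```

Execution trace: 'W' (inner try body) → 'L' (inner except KeyError) → 'M' (inner finally) → 'C' (after the try/except). Output: WLMC

Answer: WLMC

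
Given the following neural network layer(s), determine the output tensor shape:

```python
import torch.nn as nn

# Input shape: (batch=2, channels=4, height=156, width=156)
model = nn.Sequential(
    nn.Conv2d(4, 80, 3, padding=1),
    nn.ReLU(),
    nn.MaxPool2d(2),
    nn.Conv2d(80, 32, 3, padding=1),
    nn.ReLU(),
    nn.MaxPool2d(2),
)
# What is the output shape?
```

Input: (2, 4, 156, 156) -> after first Conv2d: (2, 80, 156, 156) -> after first MaxPool2d: (2, 80, 78, 78) -> after second Conv2d: (2, 32, 78, 78) -> Output: (2, 32, 39, 39)

Answer: (2, 32, 39, 39)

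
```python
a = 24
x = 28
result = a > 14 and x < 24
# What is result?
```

Trace:
`a = 24` → a = 24
`x = 28` → x = 28
`result = a > 14 and x < 24` → result = False
So result = False

Answer: False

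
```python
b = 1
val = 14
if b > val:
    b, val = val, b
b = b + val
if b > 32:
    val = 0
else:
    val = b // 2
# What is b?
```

Trace:
`b = 1` → b = 1
`val = 14` → val = 14
`if b > val: ...` → b > val is False → no variable changes
`b = b + val` → b = 15
`if b > 32: ...` → b > 32 is False, take else branch → val = 7
So b = 15

Answer: 15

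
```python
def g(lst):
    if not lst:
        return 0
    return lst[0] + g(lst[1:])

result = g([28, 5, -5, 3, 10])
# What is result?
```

28 + 5 + (-5) + 3 + 10 + 0 = 41

Answer: 41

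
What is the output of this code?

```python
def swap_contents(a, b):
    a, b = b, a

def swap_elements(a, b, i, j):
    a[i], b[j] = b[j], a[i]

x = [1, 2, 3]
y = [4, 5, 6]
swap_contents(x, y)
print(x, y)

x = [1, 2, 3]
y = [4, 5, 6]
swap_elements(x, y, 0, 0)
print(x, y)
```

Key concept: parameter rebinding vs mutation.
Step by step:
`x = [1, 2, 3]` → x = [1, 2, 3]
`y = [4, 5, 6]` → y = [4, 5, 6]
`swap_contents(x, y)` → no visible change to tracked variables
`print(x, y)` → prints [1, 2, 3] [4, 5, 6]
`x = [1, 2, 3]` → x = [1, 2, 3]
`y = [4, 5, 6]` → y = [4, 5, 6]
`swap_elements(x, y, 0, 0)` → x = [4, 2, 3]; y = [1, 5, 6]
`print(x, y)` → prints [4, 2, 3] [1, 5, 6]

Answer:
[1, 2, 3] [4, 5, 6]
[4, 2, 3] [1, 5, 6]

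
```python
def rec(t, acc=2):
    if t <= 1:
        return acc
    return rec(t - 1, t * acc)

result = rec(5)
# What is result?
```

Accumulator trace (n, acc): (5, 2) -> (4, 10) -> (3, 40) -> (2, 120) -> (1, 240) -> return 240

Answer: 240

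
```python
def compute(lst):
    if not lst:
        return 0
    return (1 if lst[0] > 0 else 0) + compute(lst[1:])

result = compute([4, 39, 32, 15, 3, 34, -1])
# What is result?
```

Count of positive elements in [4, 39, 32, 15, 3, 34, -1] = 6

Answer: 6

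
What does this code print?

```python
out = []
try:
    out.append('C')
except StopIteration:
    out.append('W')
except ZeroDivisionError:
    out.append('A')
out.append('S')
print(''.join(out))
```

Execution trace: 'C' (try body, no exception) → 'S' (after the try/except). Output: CS

Answer: CS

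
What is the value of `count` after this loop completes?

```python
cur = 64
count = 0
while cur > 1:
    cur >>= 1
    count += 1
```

Count right shifts until 1
`count` takes the values: 0 → 1 → 2 → 3 → 4 → 5 → 6

Answer: 6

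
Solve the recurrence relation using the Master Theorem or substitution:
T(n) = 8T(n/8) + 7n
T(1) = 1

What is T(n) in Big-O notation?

By Master Theorem: a=8, b=8, f(n)=7n. Since log_8(8) = 1 and f(n) = Θ(n^1), Case 2 applies. T(n) = O(n log n).

Answer: O(n log n)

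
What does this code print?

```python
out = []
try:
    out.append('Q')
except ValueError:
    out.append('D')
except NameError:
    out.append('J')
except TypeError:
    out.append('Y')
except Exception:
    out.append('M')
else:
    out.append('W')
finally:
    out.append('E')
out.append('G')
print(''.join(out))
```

Execution trace: 'Q' (try body, no exception) → 'W' (else) → 'E' (finally) → 'G' (after the try/except). Output: QWEG

Answer: QWEG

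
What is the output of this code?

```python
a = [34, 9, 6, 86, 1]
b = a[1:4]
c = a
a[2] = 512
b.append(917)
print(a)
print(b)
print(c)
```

Key concept: slice vs alias.
Step by step:
`a = [34, 9, 6, 86, 1]` → a = [34, 9, 6, 86, 1]
`b = a[1:4]` → b = [9, 6, 86]
`c = a` → c = [34, 9, 6, 86, 1] (same object as a)
`a[2] = 512` → a = [34, 9, 512, 86, 1] (same object as c); c = [34, 9, 512, 86, 1] (same object as a)
`b.append(917)` → b = [9, 6, 86, 917]
`print(a)` → prints [34, 9, 512, 86, 1]
`print(b)` → prints [9, 6, 86, 917]
`print(c)` → prints [34, 9, 512, 86, 1]

Answer:
[34, 9, 512, 86, 1]
[9, 6, 86, 917]
[34, 9, 512, 86, 1]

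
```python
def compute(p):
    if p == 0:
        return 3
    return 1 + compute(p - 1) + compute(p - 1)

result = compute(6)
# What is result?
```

compute(p) = 1 + 2·compute(p-1), compute(0)=3. Closed form: (3+1)·2^6 - 1 = 255.

Answer: 255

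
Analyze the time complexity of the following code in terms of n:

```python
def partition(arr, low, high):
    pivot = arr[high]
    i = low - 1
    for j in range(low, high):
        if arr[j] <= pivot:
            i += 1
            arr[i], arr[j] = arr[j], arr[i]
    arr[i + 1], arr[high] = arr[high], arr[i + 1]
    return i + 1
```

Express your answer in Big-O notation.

This is Lomuto partition (single pass over [low, high), where n = high - low). Time complexity: O(n).

Answer: O(n)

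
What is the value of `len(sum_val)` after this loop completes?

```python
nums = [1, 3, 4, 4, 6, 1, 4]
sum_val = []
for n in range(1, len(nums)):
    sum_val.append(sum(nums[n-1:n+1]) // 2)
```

Number of 2-element averages
`sum_val` takes the values: [] → [2] → [2, 3] → [2, 3, 4] → [2, 3, 4, 5] → [2, 3, 4, 5, 3] → [2, 3, 4, 5, 3, 2]
So `len(sum_val)` = 6

Answer: 6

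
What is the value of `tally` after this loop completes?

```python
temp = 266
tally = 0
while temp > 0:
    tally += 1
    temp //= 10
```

Count digits by repeated division by 10
`tally` takes the values: 0 → 1 → 2 → 3

Answer: 3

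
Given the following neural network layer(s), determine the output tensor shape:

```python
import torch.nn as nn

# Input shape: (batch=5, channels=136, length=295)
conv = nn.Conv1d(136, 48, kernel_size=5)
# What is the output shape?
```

Input: (5, 136, 295) -> Output: (5, 48, 291)

Answer: (5, 48, 291)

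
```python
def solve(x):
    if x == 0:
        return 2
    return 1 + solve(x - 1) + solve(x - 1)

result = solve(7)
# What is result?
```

solve(x) = 1 + 2·solve(x-1), solve(0)=2. Closed form: (2+1)·2^7 - 1 = 383.

Answer: 383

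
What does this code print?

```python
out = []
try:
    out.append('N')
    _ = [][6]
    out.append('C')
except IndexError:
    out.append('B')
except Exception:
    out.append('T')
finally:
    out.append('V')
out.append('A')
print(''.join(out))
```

Execution trace: 'N' (try body) → 'B' (except IndexError) → 'V' (finally) → 'A' (after the try/except). Output: NBVA

Answer: NBVA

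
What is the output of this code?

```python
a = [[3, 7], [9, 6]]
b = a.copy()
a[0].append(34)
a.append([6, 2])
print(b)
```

Key concept: shallow copy with nested lists.
Step by step:
`a = [[3, 7], [9, 6]]` → a = [[3, 7], [9, 6]]
`b = a.copy()` → b = [[3, 7], [9, 6]]
`a[0].append(34)` → a = [[3, 7, 34], [9, 6]]; b = [[3, 7, 34], [9, 6]]
`a.append([6, 2])` → a = [[3, 7, 34], [9, 6], [6, 2]]
`print(b)` → prints [[3, 7, 34], [9, 6]]

Answer: [[3, 7, 34], [9, 6]]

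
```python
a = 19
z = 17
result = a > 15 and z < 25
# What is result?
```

Trace:
`a = 19` → a = 19
`z = 17` → z = 17
`result = a > 15 and z < 25` → result = True
So result = True

Answer: True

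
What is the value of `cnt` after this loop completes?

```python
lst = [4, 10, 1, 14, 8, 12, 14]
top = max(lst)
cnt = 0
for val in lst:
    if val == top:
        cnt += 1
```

Count of max value 14 in [4, 10, 1, 14, 8, 12, 14]
`cnt` takes the values: 0 → 1 → 2

Answer: 2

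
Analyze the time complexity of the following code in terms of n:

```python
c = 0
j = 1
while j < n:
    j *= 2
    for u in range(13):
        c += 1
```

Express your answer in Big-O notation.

Each loop level contributes: log n × 1. Multiplying the contributions gives O(log n).

Answer: O(log n)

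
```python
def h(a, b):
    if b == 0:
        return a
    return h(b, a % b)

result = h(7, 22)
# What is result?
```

h(7, 22) -> h(22, 7) -> h(7, 1) -> h(1, 0) -> 1

Answer: 1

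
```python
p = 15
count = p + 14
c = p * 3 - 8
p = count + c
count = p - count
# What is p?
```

Trace:
`p = 15` → p = 15
`count = p + 14` → count = 29
`c = p * 3 - 8` → c = 37
`p = count + c` → p = 66
`count = p - count` → count = 37
So p = 66

Answer: 66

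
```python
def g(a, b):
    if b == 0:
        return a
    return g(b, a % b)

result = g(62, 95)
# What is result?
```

g(62, 95) -> g(95, 62) -> g(62, 33) -> g(33, 29) -> g(29, 4) -> g(4, 1) -> g(1, 0) -> 1

Answer: 1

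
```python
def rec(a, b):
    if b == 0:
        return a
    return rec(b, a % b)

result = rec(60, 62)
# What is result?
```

rec(60, 62) -> rec(62, 60) -> rec(60, 2) -> rec(2, 0) -> 2

Answer: 2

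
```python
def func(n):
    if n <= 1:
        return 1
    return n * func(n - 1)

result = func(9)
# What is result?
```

func(9) = 9 * 8 * 7 * 6 * 5 * 4 * 3 * 2 * 1 = 362880

Answer: 362880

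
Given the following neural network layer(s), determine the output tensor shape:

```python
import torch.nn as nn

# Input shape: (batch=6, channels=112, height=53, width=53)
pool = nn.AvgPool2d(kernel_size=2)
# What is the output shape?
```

Input: (6, 112, 53, 53) -> Output: (6, 112, 26, 26)

Answer: (6, 112, 26, 26)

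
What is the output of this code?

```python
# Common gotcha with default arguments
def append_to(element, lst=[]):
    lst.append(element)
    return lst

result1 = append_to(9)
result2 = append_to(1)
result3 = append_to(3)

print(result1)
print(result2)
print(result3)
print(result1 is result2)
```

Key concept: mutable default argument gotcha.
Step by step:
`result1 = append_to(9)` → result1 = [9]
`result2 = append_to(1)` → result1 = [9, 1] (same object as result2); result2 = [9, 1] (same object as result1)
`result3 = append_to(3)` → result1 = [9, 1, 3] (same object as result2, result3); result2 = [9, 1, 3] (same object as result1, result3); result3 = [9, 1, 3] (same object as result1, result2)
`print(result1)` → prints [9, 1, 3]
`print(result2)` → prints [9, 1, 3]
`print(result3)` → prints [9, 1, 3]
`print(result1 is result2)` → prints True

Answer:
[9, 1, 3]
[9, 1, 3]
[9, 1, 3]
True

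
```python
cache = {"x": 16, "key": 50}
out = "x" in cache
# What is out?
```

Trace:
`cache = {"x": 16, "key": 50}` → cache = {'x': 16, 'key': 50}
`out = "x" in cache` → out = True
So out = True

Answer: True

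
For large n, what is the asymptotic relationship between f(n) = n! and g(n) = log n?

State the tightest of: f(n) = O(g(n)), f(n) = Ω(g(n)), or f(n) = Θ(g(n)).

n! vs log n: f(n) = Ω(g(n)) but not O(g(n)) — n! grows strictly faster than log n.

Answer: f(n) = Ω(g(n)) but not O(g(n)) — n! grows strictly faster than log n.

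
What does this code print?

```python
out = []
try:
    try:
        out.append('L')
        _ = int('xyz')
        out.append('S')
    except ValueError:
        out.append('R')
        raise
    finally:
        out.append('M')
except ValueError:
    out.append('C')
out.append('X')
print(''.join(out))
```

Execution trace: 'L' (inner try body) → 'R' (inner except ValueError) → 'M' (inner finally) → 'C' (outer except ValueError) → 'X' (after the try/except). Output: LRMCX

Answer: LRMCX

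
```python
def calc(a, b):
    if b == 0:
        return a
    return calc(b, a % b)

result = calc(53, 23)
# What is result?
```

calc(53, 23) -> calc(23, 7) -> calc(7, 2) -> calc(2, 1) -> calc(1, 0) -> 1

Answer: 1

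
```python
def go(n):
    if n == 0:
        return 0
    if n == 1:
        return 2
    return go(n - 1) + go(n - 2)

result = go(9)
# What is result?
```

Build up from base cases: go(0)=0, go(1)=2, go(2)=2, go(3)=4, go(4)=6, go(5)=10, go(6)=16, ..., go(9)=68

Answer: 68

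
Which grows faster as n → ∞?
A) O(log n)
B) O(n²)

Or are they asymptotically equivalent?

O(log n) vs O(n²): Higher order terms dominate.

Answer: B) O(n²) grows faster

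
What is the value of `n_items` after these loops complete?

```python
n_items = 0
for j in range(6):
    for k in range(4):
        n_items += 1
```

6 * 4 = 24
`n_items` takes the values: 0 → 1 → 2 → 3 → 4 → 5 → 6 → 7 → 8 → 9 → 10 → 11 → 12 → 13 → 14 → 15 → 16 → 17 → 18 → 19 → 20 → 21 → 22 → 23 → 24

Answer: 24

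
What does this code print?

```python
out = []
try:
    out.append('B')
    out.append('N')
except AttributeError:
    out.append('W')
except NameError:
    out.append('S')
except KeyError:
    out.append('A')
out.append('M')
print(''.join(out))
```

Execution trace: 'B' (try body) → 'N' (try body, no exception) → 'M' (after the try/except). Output: BNM

Answer: BNM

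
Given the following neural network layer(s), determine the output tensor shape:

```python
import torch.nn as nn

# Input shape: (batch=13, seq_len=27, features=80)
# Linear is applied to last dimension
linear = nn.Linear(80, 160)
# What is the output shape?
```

Input: (13, 27, 80) -> Output: (13, 27, 160)

Answer: (13, 27, 160)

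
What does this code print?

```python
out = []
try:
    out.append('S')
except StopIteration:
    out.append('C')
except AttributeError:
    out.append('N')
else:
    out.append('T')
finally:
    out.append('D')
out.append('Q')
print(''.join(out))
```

Execution trace: 'S' (try body, no exception) → 'T' (else) → 'D' (finally) → 'Q' (after the try/except). Output: STDQ

Answer: STDQ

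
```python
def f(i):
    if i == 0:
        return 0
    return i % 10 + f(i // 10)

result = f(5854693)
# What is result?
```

Sum of digits of 5854693: 3 + 9 + 6 + 4 + 5 + 8 + 5 = 40

Answer: 40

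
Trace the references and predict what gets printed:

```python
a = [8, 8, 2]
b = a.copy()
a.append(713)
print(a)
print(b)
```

Key concept: list.copy() creates independent copy.
Step by step:
`a = [8, 8, 2]` → a = [8, 8, 2]
`b = a.copy()` → b = [8, 8, 2]
`a.append(713)` → a = [8, 8, 2, 713]
`print(a)` → prints [8, 8, 2, 713]
`print(b)` → prints [8, 8, 2]

Answer:
[8, 8, 2, 713]
[8, 8, 2]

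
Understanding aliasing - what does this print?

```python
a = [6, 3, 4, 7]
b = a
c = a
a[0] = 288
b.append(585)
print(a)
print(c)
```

Key concept: multiple aliases.
Step by step:
`a = [6, 3, 4, 7]` → a = [6, 3, 4, 7]
`b = a` → b = [6, 3, 4, 7] (same object as a)
`c = a` → c = [6, 3, 4, 7] (same object as a, b)
`a[0] = 288` → a = [288, 3, 4, 7] (same object as b, c); b = [288, 3, 4, 7] (same object as a, c); c = [288, 3, 4, 7] (same object as a, b)
`b.append(585)` → a = [288, 3, 4, 7, 585] (same object as b, c); b = [288, 3, 4, 7, 585] (same object as a, c); c = [288, 3, 4, 7, 585] (same object as a, b)
`print(a)` → prints [288, 3, 4, 7, 585]
`print(c)` → prints [288, 3, 4, 7, 585]

Answer:
[288, 3, 4, 7, 585]
[288, 3, 4, 7, 585]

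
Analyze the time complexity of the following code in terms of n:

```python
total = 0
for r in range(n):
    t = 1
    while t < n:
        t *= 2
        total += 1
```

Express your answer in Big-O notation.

Each loop level contributes: n × log n. Multiplying the contributions gives O(n log n).

Answer: O(n log n)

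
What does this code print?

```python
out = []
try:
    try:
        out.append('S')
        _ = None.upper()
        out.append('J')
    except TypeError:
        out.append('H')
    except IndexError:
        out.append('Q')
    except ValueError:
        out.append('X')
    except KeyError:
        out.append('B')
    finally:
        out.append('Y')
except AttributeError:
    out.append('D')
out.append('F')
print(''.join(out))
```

Execution trace: 'S' (try body) → 'Y' (finally) → 'D' (outer except AttributeError) → 'F' (after the try/except). Output: SYDF

Answer: SYDF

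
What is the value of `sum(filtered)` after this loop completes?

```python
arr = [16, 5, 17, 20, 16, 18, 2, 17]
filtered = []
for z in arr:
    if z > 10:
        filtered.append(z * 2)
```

Sum of doubled values > 10
`filtered` takes the values: [] → [32] → [32, 34] → [32, 34, 40] → [32, 34, 40, 32] → [32, 34, 40, 32, 36] → [32, 34, 40, 32, 36, 34]
So `sum(filtered)` = 208

Answer: 208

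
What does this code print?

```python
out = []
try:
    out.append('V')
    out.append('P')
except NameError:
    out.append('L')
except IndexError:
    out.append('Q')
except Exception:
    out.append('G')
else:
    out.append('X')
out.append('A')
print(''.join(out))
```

Execution trace: 'V' (try body) → 'P' (try body, no exception) → 'X' (else) → 'A' (after the try/except). Output: VPXA

Answer: VPXA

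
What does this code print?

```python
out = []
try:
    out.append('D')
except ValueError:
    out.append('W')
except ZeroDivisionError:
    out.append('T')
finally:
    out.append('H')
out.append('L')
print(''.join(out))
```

Execution trace: 'D' (try body, no exception) → 'H' (finally) → 'L' (after the try/except). Output: DHL

Answer: DHL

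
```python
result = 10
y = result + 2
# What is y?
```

Trace:
`result = 10` → result = 10
`y = result + 2` → y = 12
So y = 12

Answer: 12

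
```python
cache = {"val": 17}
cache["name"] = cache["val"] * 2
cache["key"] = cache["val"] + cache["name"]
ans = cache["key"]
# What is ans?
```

Trace:
`cache = {"val": 17}` → cache = {'val': 17}
`cache["name"] = cache["val"] * 2` → cache = {'val': 17, 'name': 34}
`cache["key"] = cache["val"] + cache["name"]` → cache = {'val': 17, 'name': 34, 'key': 51}
`ans = cache["key"]` → ans = 51
So ans = 51

Answer: 51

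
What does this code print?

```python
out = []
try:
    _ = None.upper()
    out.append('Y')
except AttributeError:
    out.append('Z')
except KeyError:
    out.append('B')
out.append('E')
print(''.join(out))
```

Execution trace: 'Z' (except AttributeError) → 'E' (after the try/except). Output: ZE

Answer: ZE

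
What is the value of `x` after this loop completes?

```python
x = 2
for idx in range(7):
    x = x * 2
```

Multiply by 2, 7 times: 2 * 2^7 = 256
`x` takes the values: 2 → 4 → 8 → 16 → 32 → 64 → 128 → 256

Answer: 256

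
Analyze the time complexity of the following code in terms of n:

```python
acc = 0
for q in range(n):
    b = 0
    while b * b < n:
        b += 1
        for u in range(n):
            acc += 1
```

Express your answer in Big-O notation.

Each loop level contributes: n × √n × n. Multiplying the contributions gives O(n^2√n).

Answer: O(n^2√n)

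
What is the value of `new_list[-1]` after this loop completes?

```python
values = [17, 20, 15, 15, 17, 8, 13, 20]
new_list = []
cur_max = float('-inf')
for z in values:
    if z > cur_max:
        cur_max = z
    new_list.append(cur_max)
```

Running max ends at 20
`new_list` takes the values: [] → [17] → [17, 20] → [17, 20, 20] → [17, 20, 20, 20] → [17, 20, 20, 20, 20] → [17, 20, 20, 20, 20, 20] → [17, 20, 20, 20, 20, 20, 20] → [17, 20, 20, 20, 20, 20, 20, 20]
So `new_list[-1]` = 20

Answer: 20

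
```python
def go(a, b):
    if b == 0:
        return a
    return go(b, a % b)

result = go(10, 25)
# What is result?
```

go(10, 25) -> go(25, 10) -> go(10, 5) -> go(5, 0) -> 5

Answer: 5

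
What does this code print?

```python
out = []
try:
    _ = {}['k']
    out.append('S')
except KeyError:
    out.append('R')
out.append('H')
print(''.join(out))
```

Execution trace: 'R' (except KeyError) → 'H' (after the try/except). Output: RH

Answer: RH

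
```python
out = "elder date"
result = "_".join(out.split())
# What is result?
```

Trace:
`out = "elder date"` → out = 'elder date'
`result = "_".join(out.split())` → result = 'elder_date'
So result = 'elder_date'

Answer: 'elder_date'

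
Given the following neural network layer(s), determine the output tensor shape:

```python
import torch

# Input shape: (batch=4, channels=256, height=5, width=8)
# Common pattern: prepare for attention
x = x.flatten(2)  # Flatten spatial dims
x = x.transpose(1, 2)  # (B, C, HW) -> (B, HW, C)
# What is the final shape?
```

Input: (4, 256, 5, 8) -> after flatten(2): (4, 256, 40) -> Output: (4, 40, 256)

Answer: (4, 40, 256)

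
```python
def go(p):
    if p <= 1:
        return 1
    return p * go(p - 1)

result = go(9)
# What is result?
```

go(9) = 9 * 8 * 7 * 6 * 5 * 4 * 3 * 2 * 1 = 362880

Answer: 362880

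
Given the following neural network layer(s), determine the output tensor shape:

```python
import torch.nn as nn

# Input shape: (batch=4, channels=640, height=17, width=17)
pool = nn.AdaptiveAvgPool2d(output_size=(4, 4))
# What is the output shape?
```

Input: (4, 640, 17, 17) -> Output: (4, 640, 4, 4)

Answer: (4, 640, 4, 4)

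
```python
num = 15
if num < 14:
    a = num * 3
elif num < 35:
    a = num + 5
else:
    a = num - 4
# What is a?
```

Trace:
`num = 15` → num = 15
`if num < 14: ...` → num < 14 is False, num < 35 is True → a = 20
So a = 20

Answer: 20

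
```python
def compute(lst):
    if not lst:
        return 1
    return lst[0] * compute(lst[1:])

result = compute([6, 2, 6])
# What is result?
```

Product over [6, 2, 6] = 6 * 2 * 6 = 72

Answer: 72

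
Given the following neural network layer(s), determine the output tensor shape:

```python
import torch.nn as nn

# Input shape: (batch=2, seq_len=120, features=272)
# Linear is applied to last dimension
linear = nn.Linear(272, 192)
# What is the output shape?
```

Input: (2, 120, 272) -> Output: (2, 120, 192)

Answer: (2, 120, 192)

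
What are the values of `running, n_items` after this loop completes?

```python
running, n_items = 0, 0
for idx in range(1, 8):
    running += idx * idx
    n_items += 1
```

Sum of squares and count
`running, n_items` takes the values: (0, 0) → (1, 0) → (1, 1) → (5, 1) → (5, 2) → (14, 2) → (14, 3) → (30, 3) → (30, 4) → (55, 4) → (55, 5) → (91, 5) → (91, 6) → (140, 6) → (140, 7)

Answer: 140, 7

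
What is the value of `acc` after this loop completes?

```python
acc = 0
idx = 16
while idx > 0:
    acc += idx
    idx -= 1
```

Sum 16 down to 1
`acc` takes the values: 0 → 16 → 31 → 45 → 58 → 70 → 81 → 91 → 100 → 108 → 115 → 121 → 126 → 130 → 133 → 135 → 136

Answer: 136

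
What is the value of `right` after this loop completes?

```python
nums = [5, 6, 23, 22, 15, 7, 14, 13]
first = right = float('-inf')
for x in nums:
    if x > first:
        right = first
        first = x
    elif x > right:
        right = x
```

Second largest (with repeats) in [5, 6, 23, 22, 15, 7, 14, 13]
`right` takes the values: -inf → 5 → 6 → 22

Answer: 22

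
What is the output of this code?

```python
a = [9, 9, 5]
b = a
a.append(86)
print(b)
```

Key concept: basic list aliasing.
Step by step:
`a = [9, 9, 5]` → a = [9, 9, 5]
`b = a` → b = [9, 9, 5] (same object as a)
`a.append(86)` → a = [9, 9, 5, 86] (same object as b); b = [9, 9, 5, 86] (same object as a)
`print(b)` → prints [9, 9, 5, 86]

Answer: [9, 9, 5, 86]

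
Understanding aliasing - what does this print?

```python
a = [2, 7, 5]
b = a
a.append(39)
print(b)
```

Key concept: basic list aliasing.
Step by step:
`a = [2, 7, 5]` → a = [2, 7, 5]
`b = a` → b = [2, 7, 5] (same object as a)
`a.append(39)` → a = [2, 7, 5, 39] (same object as b); b = [2, 7, 5, 39] (same object as a)
`print(b)` → prints [2, 7, 5, 39]

Answer: [2, 7, 5, 39]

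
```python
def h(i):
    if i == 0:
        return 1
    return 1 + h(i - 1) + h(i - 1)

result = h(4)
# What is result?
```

h(i) = 1 + 2·h(i-1), h(0)=1. Closed form: (1+1)·2^4 - 1 = 31.

Answer: 31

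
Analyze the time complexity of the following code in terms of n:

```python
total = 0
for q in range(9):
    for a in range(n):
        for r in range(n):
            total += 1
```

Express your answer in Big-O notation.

Each loop level contributes: 1 × n × n. Multiplying the contributions gives O(n^2).

Answer: O(n^2)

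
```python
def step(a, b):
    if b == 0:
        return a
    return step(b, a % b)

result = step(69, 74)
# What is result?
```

step(69, 74) -> step(74, 69) -> step(69, 5) -> step(5, 4) -> step(4, 1) -> step(1, 0) -> 1

Answer: 1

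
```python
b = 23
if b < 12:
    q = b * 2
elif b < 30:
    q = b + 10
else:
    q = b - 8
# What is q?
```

Trace:
`b = 23` → b = 23
`if b < 12: ...` → b < 12 is False, b < 30 is True → q = 33
So q = 33

Answer: 33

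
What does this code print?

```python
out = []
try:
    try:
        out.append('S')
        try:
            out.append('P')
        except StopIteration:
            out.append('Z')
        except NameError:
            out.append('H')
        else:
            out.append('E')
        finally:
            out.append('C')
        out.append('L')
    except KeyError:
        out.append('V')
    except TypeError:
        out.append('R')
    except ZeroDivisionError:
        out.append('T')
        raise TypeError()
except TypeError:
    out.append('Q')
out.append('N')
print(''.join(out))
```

Execution trace: 'S' (try body) → 'P' (inner try body, no exception) → 'E' (inner else) → 'C' (inner finally) → 'L' (try body, no exception) → 'N' (after the try/except). Output: SPECLN

Answer: SPECLN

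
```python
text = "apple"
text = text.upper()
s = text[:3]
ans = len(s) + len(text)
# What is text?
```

Trace:
`text = "apple"` → text = 'apple'
`text = text.upper()` → text = 'APPLE'
`s = text[:3]` → s = 'APP'
`ans = len(s) + len(text)` → ans = 8
So text = 'APPLE'

Answer: 'APPLE'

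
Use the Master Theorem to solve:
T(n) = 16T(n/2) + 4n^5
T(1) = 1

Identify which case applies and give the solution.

a=16, b=2, f(n)=4n^5. log_2(16) = 4. Since c=5 > 4 and the regularity condition holds (16(n/2)^5 = (16/2^5)n^5 with 16/2^5 < 1), Case 3 applies: T(n) = Θ(f(n)) = O(n^5).

Answer: O(n^5) - Case 3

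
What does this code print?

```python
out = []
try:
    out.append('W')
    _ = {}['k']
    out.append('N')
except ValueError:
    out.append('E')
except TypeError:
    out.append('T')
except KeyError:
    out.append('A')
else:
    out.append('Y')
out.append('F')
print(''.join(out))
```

Execution trace: 'W' (try body) → 'A' (except KeyError) → 'F' (after the try/except). Output: WAF

Answer: WAF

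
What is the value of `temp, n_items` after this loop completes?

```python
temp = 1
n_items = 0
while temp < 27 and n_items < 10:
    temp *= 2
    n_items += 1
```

Double until >= 27 or 10 iterations
`temp, n_items` takes the values: (1, 0) → (2, 0) → (2, 1) → (4, 1) → (4, 2) → (8, 2) → (8, 3) → (16, 3) → (16, 4) → (32, 4) → (32, 5)

Answer: 32, 5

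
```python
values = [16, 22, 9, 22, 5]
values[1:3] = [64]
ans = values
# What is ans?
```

Trace:
`values = [16, 22, 9, 22, 5]` → values = [16, 22, 9, 22, 5]
`values[1:3] = [64]` → values = [16, 64, 22, 5]
`ans = values` → ans = [16, 64, 22, 5]
So ans = [16, 64, 22, 5]

Answer: [16, 64, 22, 5]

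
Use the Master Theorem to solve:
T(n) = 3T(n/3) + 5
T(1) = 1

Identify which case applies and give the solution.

a=3, b=3, f(n)=5. log_3(3) = 1. Since c=0 < 1, Case 1 applies: T(n) = Θ(n^log_b(a)) = O(n).

Answer: O(n) - Case 1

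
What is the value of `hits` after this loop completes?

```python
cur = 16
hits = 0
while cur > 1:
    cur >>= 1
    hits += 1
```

Count right shifts until 1
`hits` takes the values: 0 → 1 → 2 → 3 → 4

Answer: 4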